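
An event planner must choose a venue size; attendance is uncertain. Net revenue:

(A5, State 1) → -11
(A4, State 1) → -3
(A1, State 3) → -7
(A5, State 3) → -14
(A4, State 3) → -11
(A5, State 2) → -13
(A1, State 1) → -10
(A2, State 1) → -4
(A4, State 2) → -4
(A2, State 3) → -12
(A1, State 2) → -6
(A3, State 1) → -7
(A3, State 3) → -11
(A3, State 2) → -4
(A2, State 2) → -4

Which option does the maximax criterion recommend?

Row maxima: A1=-6, A2=-4, A3=-4, A4=-3, A5=-11
Best best-case = -3 → A4.

A4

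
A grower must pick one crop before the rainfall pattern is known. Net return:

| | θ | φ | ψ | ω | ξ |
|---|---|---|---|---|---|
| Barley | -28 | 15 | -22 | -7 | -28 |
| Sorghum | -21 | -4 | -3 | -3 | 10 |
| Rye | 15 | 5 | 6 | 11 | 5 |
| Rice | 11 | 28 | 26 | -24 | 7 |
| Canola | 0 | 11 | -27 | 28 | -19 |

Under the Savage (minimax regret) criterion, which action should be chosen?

Rye

Column bests: θ=15, φ=28, ψ=26, ω=28, ξ=10.
Barley regrets: 43, 13, 48, 35, 38 → max 48
Sorghum regrets: 36, 32, 29, 31, 0 → max 36
Rye regrets: 0, 23, 20, 17, 5 → max 23
Rice regrets: 4, 0, 0, 52, 3 → max 52
Canola regrets: 15, 17, 53, 0, 29 → max 53
Smallest max regret = 23 → Rye.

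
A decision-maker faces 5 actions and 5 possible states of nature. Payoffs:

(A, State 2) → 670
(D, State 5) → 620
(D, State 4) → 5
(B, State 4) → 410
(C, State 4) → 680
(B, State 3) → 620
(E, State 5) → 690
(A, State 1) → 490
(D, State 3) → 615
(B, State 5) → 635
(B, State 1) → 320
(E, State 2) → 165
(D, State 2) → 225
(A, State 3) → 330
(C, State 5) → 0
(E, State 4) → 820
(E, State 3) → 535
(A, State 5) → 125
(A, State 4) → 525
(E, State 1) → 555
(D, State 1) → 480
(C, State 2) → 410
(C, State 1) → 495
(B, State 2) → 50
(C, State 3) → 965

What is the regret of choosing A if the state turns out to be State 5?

565

Best payoff under State 5 is 690.
Regret = 690 − 125 = 565.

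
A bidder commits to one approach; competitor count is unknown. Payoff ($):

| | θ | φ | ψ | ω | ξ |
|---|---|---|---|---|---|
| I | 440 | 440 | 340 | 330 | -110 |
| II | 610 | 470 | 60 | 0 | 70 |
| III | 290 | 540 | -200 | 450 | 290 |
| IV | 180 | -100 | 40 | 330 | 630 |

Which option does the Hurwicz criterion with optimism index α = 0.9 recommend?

IV

I: 0.9·440 + 0.1·(-110) = 385
II: 0.9·610 + 0.1·0 = 549
III: 0.9·540 + 0.1·(-200) = 466
IV: 0.9·630 + 0.1·(-100) = 557
Highest Hurwicz score = 557 → IV.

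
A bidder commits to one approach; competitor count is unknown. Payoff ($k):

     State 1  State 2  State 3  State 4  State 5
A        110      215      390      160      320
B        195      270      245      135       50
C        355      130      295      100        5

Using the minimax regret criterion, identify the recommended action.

Column bests: State 1=355, State 2=270, State 3=390, State 4=160, State 5=320.
A regrets: 245, 55, 0, 0, 0 → max 245
B regrets: 160, 0, 145, 25, 270 → max 270
C regrets: 0, 140, 95, 60, 315 → max 315
Smallest max regret = 245 → A.

A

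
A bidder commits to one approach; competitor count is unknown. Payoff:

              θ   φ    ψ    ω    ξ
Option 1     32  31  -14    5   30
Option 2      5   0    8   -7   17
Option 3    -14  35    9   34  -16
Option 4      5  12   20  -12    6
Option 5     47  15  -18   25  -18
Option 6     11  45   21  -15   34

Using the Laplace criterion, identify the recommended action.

Option 6

Row averages: Option 1=16.8, Option 2=4.6, Option 3=9.6, Option 4=6.2, Option 5=10.2, Option 6=19.2
Highest average = 19.2 → Option 6.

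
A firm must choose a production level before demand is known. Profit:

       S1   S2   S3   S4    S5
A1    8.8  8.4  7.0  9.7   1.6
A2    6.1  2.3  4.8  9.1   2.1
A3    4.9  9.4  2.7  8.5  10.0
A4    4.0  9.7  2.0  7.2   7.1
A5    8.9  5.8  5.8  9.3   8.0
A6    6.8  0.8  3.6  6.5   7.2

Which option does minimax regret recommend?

Column bests: S1=8.9, S2=9.7, S3=7.0, S4=9.7, S5=10.0.
A1 regrets: 0.1, 1.3, 0.0, 0.0, 8.4 → max 8.4
A2 regrets: 2.8, 7.4, 2.2, 0.6, 7.9 → max 7.9
A3 regrets: 4.0, 0.3, 4.3, 1.2, 0.0 → max 4.3
A4 regrets: 4.9, 0.0, 5.0, 2.5, 2.9 → max 5.0
A5 regrets: 0.0, 3.9, 1.2, 0.4, 2.0 → max 3.9
A6 regrets: 2.1, 8.9, 3.4, 3.2, 2.8 → max 8.9
Smallest max regret = 3.9 → A5.

A5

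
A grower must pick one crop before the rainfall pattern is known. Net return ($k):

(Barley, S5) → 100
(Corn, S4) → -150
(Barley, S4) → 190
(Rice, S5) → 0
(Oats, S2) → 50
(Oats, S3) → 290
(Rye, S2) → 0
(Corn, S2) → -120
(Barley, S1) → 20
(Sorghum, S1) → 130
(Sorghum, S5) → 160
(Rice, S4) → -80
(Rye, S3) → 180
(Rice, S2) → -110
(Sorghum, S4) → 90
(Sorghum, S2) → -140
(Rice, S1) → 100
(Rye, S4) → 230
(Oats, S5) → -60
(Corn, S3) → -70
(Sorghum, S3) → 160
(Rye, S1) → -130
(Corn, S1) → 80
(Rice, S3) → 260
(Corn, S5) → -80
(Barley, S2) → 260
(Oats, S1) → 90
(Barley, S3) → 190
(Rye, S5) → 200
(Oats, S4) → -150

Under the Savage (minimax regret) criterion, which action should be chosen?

Column bests: S1=130, S2=260, S3=290, S4=230, S5=200.
Corn regrets: 50, 380, 360, 380, 280 → max 380
Barley regrets: 110, 0, 100, 40, 100 → max 110
Oats regrets: 40, 210, 0, 380, 260 → max 380
Sorghum regrets: 0, 400, 130, 140, 40 → max 400
Rice regrets: 30, 370, 30, 310, 200 → max 370
Rye regrets: 260, 260, 110, 0, 0 → max 260
Smallest max regret = 110 → Barley.

Barley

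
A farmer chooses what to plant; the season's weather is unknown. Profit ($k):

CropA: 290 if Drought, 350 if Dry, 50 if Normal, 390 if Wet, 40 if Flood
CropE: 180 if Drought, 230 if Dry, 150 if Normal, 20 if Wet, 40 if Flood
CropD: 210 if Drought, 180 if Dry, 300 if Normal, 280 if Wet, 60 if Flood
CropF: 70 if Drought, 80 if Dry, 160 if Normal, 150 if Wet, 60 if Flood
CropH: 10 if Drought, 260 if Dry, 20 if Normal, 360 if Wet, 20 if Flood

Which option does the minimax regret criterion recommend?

CropD

Column bests: Drought=290, Dry=350, Normal=300, Wet=390, Flood=60.
CropA regrets: 0, 0, 250, 0, 20 → max 250
CropE regrets: 110, 120, 150, 370, 20 → max 370
CropD regrets: 80, 170, 0, 110, 0 → max 170
CropF regrets: 220, 270, 140, 240, 0 → max 270
CropH regrets: 280, 90, 280, 30, 40 → max 280
Smallest max regret = 170 → CropD.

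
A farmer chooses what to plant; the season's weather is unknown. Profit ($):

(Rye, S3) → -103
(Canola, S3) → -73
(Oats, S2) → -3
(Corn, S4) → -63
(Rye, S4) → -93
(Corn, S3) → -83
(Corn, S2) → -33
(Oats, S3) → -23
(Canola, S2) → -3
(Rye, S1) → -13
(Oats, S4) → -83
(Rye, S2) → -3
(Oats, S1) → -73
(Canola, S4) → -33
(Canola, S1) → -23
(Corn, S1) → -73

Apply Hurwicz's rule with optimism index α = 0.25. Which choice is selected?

Canola: 0.25·(-3) + 0.75·(-73) = -55.5
Oats: 0.25·(-3) + 0.75·(-83) = -63
Corn: 0.25·(-33) + 0.75·(-83) = -70.5
Rye: 0.25·(-3) + 0.75·(-103) = -78
Highest Hurwicz score = -55.5 → Canola.

Canola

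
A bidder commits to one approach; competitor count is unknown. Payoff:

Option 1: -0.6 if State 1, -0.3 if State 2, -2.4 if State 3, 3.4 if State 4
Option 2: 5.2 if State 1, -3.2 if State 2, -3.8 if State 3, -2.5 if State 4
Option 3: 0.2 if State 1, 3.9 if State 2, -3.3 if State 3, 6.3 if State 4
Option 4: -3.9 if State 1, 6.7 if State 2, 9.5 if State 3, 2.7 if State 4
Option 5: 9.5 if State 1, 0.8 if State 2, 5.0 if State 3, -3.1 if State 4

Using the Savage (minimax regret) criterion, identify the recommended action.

Option 5

Column bests: State 1=9.5, State 2=6.7, State 3=9.5, State 4=6.3.
Option 1 regrets: 10.1, 7.0, 11.9, 2.9 → max 11.9
Option 2 regrets: 4.3, 9.9, 13.3, 8.8 → max 13.3
Option 3 regrets: 9.3, 2.8, 12.8, 0.0 → max 12.8
Option 4 regrets: 13.4, 0.0, 0.0, 3.6 → max 13.4
Option 5 regrets: 0.0, 5.9, 4.5, 9.4 → max 9.4
Smallest max regret = 9.4 → Option 5.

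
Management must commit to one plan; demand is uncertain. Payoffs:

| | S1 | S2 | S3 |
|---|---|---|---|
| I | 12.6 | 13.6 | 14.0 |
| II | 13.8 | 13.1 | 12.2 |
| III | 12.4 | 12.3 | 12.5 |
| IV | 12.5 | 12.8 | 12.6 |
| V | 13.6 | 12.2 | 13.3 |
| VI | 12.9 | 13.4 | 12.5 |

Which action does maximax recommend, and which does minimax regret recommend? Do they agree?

Row maxima: I=14.0, II=13.8, III=12.5, IV=12.8, V=13.6, VI=13.4
Best best-case = 14.0 → I.
Column bests: S1=13.8, S2=13.6, S3=14.0.
I regrets: 1.2, 0.0, 0.0 → max 1.2
II regrets: 0.0, 0.5, 1.8 → max 1.8
III regrets: 1.4, 1.3, 1.5 → max 1.5
IV regrets: 1.3, 0.8, 1.4 → max 1.4
V regrets: 0.2, 1.4, 0.7 → max 1.4
VI regrets: 0.9, 0.2, 1.5 → max 1.5
Smallest max regret = 1.2 → I.

maximax → I; minimax regret → I (agree)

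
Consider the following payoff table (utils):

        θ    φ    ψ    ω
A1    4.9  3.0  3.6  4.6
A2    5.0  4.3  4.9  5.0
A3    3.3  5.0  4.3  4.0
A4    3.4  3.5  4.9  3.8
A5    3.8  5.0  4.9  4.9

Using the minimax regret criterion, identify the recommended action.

Column bests: θ=5.0, φ=5.0, ψ=4.9, ω=5.0.
A1 regrets: 0.1, 2.0, 1.3, 0.4 → max 2.0
A2 regrets: 0.0, 0.7, 0.0, 0.0 → max 0.7
A3 regrets: 1.7, 0.0, 0.6, 1.0 → max 1.7
A4 regrets: 1.6, 1.5, 0.0, 1.2 → max 1.6
A5 regrets: 1.2, 0.0, 0.0, 0.1 → max 1.2
Smallest max regret = 0.7 → A2.

A2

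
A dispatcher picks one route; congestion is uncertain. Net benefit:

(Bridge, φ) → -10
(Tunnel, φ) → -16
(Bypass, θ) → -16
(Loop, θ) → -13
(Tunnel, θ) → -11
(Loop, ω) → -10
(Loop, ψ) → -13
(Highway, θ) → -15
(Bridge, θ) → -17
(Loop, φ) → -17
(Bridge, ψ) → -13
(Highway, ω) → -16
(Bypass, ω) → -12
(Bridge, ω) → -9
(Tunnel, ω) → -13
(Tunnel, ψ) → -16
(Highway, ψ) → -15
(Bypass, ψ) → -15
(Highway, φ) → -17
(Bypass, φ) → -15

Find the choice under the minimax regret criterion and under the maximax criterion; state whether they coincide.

Column bests: θ=-11, φ=-10, ψ=-13, ω=-9.
Bypass regrets: 5, 5, 2, 3 → max 5
Loop regrets: 2, 7, 0, 1 → max 7
Tunnel regrets: 0, 6, 3, 4 → max 6
Highway regrets: 4, 7, 2, 7 → max 7
Bridge regrets: 6, 0, 0, 0 → max 6
Smallest max regret = 5 → Bypass.
Row maxima: Bypass=-12, Loop=-10, Tunnel=-11, Highway=-15, Bridge=-9
Best best-case = -9 → Bridge.

minimax regret → Bypass; maximax → Bridge (disagree)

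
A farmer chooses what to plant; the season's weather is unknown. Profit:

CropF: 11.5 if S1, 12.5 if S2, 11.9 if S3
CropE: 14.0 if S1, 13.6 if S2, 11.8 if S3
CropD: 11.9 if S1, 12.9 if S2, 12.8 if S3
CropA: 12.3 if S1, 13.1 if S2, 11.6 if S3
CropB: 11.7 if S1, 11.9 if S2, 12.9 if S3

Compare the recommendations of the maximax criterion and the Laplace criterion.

Row maxima: CropF=12.5, CropE=14.0, CropD=12.9, CropA=13.1, CropB=12.9
Best best-case = 14.0 → CropE.
Row averages: CropF=359/30, CropE=197/15, CropD=188/15, CropA=37/3, CropB=73/6
Highest average = 197/15 → CropE.

maximax → CropE; laplace → CropE (agree)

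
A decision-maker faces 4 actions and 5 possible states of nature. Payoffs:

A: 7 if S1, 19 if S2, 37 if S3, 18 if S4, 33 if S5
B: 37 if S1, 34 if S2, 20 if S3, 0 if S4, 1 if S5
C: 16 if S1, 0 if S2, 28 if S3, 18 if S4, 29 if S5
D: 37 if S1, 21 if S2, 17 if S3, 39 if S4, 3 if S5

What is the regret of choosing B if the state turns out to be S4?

Best payoff under S4 is 39.
Regret = 39 − 0 = 39.

39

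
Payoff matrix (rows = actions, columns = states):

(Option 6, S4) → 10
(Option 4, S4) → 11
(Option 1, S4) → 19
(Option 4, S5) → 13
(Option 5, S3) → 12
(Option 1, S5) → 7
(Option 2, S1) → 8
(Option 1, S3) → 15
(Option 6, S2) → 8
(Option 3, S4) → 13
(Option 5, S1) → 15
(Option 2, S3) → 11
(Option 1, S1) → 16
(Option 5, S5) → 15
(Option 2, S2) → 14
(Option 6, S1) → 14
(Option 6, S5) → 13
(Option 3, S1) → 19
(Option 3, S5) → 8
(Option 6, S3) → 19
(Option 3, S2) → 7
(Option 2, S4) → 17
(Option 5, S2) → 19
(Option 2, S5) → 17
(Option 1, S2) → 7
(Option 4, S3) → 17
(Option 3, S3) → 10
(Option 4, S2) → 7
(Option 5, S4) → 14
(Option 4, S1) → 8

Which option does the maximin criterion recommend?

Option 5

Row minima: Option 1=7, Option 2=8, Option 3=7, Option 4=7, Option 5=12, Option 6=8
Best worst-case = 12 → Option 5.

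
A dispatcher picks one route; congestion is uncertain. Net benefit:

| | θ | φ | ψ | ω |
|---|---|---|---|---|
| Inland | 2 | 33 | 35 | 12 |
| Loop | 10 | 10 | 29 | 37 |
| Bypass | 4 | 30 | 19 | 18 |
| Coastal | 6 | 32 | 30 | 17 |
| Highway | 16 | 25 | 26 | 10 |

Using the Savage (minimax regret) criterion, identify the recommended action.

Column bests: θ=16, φ=33, ψ=35, ω=37.
Inland regrets: 14, 0, 0, 25 → max 25
Loop regrets: 6, 23, 6, 0 → max 23
Bypass regrets: 12, 3, 16, 19 → max 19
Coastal regrets: 10, 1, 5, 20 → max 20
Highway regrets: 0, 8, 9, 27 → max 27
Smallest max regret = 19 → Bypass.

Bypass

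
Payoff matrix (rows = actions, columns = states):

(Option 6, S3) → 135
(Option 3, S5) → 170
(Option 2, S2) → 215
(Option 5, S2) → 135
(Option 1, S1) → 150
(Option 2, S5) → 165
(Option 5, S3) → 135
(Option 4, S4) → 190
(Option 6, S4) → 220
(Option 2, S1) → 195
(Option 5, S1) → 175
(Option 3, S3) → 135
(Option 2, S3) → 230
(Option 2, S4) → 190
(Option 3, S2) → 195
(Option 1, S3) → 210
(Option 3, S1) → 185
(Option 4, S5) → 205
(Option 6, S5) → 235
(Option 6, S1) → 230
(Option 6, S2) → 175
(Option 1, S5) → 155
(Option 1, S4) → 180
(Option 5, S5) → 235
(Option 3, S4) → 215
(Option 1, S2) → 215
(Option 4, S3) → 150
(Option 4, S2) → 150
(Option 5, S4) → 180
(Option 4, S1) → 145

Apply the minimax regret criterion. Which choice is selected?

Option 2

Column bests: S1=230, S2=215, S3=230, S4=220, S5=235.
Option 1 regrets: 80, 0, 20, 40, 80 → max 80
Option 2 regrets: 35, 0, 0, 30, 70 → max 70
Option 3 regrets: 45, 20, 95, 5, 65 → max 95
Option 4 regrets: 85, 65, 80, 30, 30 → max 85
Option 5 regrets: 55, 80, 95, 40, 0 → max 95
Option 6 regrets: 0, 40, 95, 0, 0 → max 95
Smallest max regret = 70 → Option 2.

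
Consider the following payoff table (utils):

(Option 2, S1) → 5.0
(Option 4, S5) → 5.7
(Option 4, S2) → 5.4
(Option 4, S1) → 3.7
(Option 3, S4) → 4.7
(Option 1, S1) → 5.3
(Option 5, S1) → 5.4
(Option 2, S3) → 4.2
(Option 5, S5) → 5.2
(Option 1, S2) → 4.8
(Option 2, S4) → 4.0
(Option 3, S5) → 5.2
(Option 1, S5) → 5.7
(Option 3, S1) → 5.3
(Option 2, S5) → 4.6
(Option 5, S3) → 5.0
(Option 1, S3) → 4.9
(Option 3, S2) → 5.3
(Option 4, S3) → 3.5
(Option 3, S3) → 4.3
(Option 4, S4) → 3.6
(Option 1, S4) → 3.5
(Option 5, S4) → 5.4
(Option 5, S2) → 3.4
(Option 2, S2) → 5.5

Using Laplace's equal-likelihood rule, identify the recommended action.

Row averages: Option 1=4.84, Option 2=4.66, Option 3=4.96, Option 4=4.38, Option 5=4.88
Highest average = 4.96 → Option 3.

Option 3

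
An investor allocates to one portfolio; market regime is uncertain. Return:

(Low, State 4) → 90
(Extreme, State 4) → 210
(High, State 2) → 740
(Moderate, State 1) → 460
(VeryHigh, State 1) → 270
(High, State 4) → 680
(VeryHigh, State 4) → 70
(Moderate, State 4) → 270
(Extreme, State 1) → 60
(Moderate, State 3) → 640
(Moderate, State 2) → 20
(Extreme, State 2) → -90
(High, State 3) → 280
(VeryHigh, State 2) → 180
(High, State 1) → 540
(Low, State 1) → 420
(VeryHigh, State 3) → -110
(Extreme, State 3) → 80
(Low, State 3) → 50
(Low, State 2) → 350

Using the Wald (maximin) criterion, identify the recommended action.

High

Row minima: Low=50, Moderate=20, High=280, VeryHigh=-110, Extreme=-90
Best worst-case = 280 → High.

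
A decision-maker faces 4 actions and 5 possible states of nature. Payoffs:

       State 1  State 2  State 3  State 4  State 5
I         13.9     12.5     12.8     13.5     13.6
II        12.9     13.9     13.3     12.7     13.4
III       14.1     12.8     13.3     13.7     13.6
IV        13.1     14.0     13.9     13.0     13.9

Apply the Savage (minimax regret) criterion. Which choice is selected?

IV

Column bests: State 1=14.1, State 2=14.0, State 3=13.9, State 4=13.7, State 5=13.9.
I regrets: 0.2, 1.5, 1.1, 0.2, 0.3 → max 1.5
II regrets: 1.2, 0.1, 0.6, 1.0, 0.5 → max 1.2
III regrets: 0.0, 1.2, 0.6, 0.0, 0.3 → max 1.2
IV regrets: 1.0, 0.0, 0.0, 0.7, 0.0 → max 1.0
Smallest max regret = 1.0 → IV.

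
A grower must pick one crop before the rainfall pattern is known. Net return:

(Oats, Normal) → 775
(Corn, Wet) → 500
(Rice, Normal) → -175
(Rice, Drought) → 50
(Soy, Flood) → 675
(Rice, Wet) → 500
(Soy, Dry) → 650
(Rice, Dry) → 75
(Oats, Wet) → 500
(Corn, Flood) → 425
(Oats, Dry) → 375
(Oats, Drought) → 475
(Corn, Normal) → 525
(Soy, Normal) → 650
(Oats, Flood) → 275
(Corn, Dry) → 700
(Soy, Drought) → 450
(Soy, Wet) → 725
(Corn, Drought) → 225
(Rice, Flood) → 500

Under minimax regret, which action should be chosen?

Soy

Column bests: Drought=475, Dry=700, Normal=775, Wet=725, Flood=675.
Oats regrets: 0, 325, 0, 225, 400 → max 400
Soy regrets: 25, 50, 125, 0, 0 → max 125
Rice regrets: 425, 625, 950, 225, 175 → max 950
Corn regrets: 250, 0, 250, 225, 250 → max 250
Smallest max regret = 125 → Soy.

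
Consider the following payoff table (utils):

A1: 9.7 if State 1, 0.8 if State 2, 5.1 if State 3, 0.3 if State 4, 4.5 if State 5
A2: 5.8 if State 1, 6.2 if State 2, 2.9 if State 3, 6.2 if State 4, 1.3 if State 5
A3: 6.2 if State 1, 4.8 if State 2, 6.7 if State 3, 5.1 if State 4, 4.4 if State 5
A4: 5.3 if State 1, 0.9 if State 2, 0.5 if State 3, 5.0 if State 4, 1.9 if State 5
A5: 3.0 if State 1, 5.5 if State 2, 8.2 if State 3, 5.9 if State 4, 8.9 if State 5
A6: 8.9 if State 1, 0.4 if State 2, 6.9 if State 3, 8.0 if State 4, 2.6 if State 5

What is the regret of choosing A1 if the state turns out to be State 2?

Best payoff under State 2 is 6.2.
Regret = 6.2 − 0.8 = 5.4.

5.4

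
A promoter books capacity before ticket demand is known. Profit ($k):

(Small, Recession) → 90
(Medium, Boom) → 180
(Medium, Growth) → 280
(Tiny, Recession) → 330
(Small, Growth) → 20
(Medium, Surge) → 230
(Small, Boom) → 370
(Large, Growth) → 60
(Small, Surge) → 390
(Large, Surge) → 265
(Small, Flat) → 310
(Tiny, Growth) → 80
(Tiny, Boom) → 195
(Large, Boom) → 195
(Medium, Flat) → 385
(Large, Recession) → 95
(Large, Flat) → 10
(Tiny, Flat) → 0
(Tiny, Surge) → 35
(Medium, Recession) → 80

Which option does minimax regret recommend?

Medium

Column bests: Recession=330, Flat=385, Growth=280, Boom=370, Surge=390.
Tiny regrets: 0, 385, 200, 175, 355 → max 385
Small regrets: 240, 75, 260, 0, 0 → max 260
Medium regrets: 250, 0, 0, 190, 160 → max 250
Large regrets: 235, 375, 220, 175, 125 → max 375
Smallest max regret = 250 → Medium.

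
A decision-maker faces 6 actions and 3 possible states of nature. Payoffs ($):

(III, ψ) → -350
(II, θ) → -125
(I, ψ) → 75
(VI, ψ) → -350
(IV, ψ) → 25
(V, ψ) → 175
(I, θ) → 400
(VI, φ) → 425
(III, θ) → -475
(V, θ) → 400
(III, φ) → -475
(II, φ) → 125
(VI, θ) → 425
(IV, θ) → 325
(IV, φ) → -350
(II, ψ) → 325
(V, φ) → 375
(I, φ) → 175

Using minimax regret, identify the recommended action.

Column bests: θ=425, φ=425, ψ=325.
I regrets: 25, 250, 250 → max 250
II regrets: 550, 300, 0 → max 550
III regrets: 900, 900, 675 → max 900
IV regrets: 100, 775, 300 → max 775
V regrets: 25, 50, 150 → max 150
VI regrets: 0, 0, 675 → max 675
Smallest max regret = 150 → V.

V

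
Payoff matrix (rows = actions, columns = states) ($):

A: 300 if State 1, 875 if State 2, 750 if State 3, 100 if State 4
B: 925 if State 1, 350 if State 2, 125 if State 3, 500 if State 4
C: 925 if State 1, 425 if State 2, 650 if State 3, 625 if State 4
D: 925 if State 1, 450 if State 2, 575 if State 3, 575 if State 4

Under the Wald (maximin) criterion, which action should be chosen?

D

Row minima: A=100, B=125, C=425, D=450
Best worst-case = 450 → D.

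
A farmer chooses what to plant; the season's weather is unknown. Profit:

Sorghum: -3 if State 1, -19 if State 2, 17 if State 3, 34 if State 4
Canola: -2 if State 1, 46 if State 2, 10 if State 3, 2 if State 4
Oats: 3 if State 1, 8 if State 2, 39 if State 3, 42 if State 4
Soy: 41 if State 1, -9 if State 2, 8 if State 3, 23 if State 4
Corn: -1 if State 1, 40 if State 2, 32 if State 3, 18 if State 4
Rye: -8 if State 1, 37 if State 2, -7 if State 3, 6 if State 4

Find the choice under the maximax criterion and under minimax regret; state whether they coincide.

Row maxima: Sorghum=34, Canola=46, Oats=42, Soy=41, Corn=40, Rye=37
Best best-case = 46 → Canola.
Column bests: State 1=41, State 2=46, State 3=39, State 4=42.
Sorghum regrets: 44, 65, 22, 8 → max 65
Canola regrets: 43, 0, 29, 40 → max 43
Oats regrets: 38, 38, 0, 0 → max 38
Soy regrets: 0, 55, 31, 19 → max 55
Corn regrets: 42, 6, 7, 24 → max 42
Rye regrets: 49, 9, 46, 36 → max 49
Smallest max regret = 38 → Oats.

maximax → Canola; minimax regret → Oats (disagree)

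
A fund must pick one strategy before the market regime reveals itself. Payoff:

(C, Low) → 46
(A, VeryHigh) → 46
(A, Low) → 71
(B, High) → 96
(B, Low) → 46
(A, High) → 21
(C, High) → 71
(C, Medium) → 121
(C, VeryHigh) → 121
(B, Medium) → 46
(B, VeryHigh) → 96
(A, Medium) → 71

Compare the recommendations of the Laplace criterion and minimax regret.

Row averages: A=52.25, B=71, C=89.75
Highest average = 89.75 → C.
Column bests: Low=71, Medium=121, High=96, VeryHigh=121.
A regrets: 0, 50, 75, 75 → max 75
B regrets: 25, 75, 0, 25 → max 75
C regrets: 25, 0, 25, 0 → max 25
Smallest max regret = 25 → C.

laplace → C; minimax regret → C (agree)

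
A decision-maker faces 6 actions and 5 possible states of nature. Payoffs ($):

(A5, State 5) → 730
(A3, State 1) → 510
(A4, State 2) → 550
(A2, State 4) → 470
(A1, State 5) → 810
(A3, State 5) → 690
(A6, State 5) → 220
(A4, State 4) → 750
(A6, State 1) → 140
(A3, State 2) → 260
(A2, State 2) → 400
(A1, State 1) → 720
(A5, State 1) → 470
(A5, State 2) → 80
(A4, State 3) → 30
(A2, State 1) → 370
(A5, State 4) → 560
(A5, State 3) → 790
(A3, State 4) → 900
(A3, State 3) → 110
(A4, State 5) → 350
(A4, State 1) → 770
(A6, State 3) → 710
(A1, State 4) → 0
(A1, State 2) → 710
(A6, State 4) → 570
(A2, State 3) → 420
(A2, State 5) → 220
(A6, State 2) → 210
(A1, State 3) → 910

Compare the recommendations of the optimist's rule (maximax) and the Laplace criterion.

maximax → A1; laplace → A1 (agree)

Row maxima: A1=910, A2=470, A3=900, A4=770, A5=790, A6=710
Best best-case = 910 → A1.
Row averages: A1=630, A2=376, A3=494, A4=490, A5=526, A6=370
Highest average = 630 → A1.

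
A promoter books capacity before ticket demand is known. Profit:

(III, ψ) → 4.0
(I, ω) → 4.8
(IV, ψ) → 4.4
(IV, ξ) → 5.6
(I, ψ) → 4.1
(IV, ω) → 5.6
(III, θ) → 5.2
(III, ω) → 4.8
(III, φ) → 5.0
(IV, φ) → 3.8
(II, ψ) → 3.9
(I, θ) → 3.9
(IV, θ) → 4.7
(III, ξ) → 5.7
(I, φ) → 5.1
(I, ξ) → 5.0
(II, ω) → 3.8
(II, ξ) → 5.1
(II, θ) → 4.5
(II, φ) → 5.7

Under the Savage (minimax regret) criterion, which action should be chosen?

III

Column bests: θ=5.2, φ=5.7, ψ=4.4, ω=5.6, ξ=5.7.
I regrets: 1.3, 0.6, 0.3, 0.8, 0.7 → max 1.3
II regrets: 0.7, 0.0, 0.5, 1.8, 0.6 → max 1.8
III regrets: 0.0, 0.7, 0.4, 0.8, 0.0 → max 0.8
IV regrets: 0.5, 1.9, 0.0, 0.0, 0.1 → max 1.9
Smallest max regret = 0.8 → III.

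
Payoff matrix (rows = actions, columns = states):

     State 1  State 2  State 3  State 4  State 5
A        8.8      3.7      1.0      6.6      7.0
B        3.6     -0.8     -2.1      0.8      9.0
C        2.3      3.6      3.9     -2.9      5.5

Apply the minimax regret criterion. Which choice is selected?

A

Column bests: State 1=8.8, State 2=3.7, State 3=3.9, State 4=6.6, State 5=9.0.
A regrets: 0.0, 0.0, 2.9, 0.0, 2.0 → max 2.9
B regrets: 5.2, 4.5, 6.0, 5.8, 0.0 → max 6.0
C regrets: 6.5, 0.1, 0.0, 9.5, 3.5 → max 9.5
Smallest max regret = 2.9 → A.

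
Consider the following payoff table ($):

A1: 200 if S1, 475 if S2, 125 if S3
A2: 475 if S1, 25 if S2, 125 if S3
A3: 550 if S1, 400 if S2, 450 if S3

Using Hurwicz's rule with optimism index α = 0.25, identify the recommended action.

A3

A1: 0.25·475 + 0.75·125 = 212.5
A2: 0.25·475 + 0.75·25 = 137.5
A3: 0.25·550 + 0.75·400 = 437.5
Highest Hurwicz score = 437.5 → A3.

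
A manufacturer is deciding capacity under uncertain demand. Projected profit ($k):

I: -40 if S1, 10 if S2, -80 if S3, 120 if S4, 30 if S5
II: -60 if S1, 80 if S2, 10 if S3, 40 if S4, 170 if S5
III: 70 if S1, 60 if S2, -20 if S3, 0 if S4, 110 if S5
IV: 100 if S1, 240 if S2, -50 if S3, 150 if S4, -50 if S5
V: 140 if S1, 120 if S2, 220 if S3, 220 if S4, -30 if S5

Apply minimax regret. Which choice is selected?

Column bests: S1=140, S2=240, S3=220, S4=220, S5=170.
I regrets: 180, 230, 300, 100, 140 → max 300
II regrets: 200, 160, 210, 180, 0 → max 210
III regrets: 70, 180, 240, 220, 60 → max 240
IV regrets: 40, 0, 270, 70, 220 → max 270
V regrets: 0, 120, 0, 0, 200 → max 200
Smallest max regret = 200 → V.

V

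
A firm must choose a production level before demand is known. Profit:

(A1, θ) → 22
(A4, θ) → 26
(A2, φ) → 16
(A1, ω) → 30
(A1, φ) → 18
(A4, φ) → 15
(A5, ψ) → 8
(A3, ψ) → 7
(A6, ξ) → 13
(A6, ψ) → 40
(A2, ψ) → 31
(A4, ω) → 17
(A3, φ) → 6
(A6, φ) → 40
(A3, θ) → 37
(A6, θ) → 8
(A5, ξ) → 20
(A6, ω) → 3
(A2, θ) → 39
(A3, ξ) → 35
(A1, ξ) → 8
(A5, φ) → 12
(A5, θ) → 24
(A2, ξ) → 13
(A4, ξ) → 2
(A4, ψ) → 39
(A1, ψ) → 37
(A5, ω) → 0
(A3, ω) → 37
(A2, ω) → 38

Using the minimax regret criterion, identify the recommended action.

Column bests: θ=39, φ=40, ψ=40, ω=38, ξ=35.
A1 regrets: 17, 22, 3, 8, 27 → max 27
A2 regrets: 0, 24, 9, 0, 22 → max 24
A3 regrets: 2, 34, 33, 1, 0 → max 34
A4 regrets: 13, 25, 1, 21, 33 → max 33
A5 regrets: 15, 28, 32, 38, 15 → max 38
A6 regrets: 31, 0, 0, 35, 22 → max 35
Smallest max regret = 24 → A2.

A2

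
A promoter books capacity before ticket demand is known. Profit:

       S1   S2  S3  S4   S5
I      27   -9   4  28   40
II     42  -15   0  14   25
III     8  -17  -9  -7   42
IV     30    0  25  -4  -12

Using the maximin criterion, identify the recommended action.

I

Row minima: I=-9, II=-15, III=-17, IV=-12
Best worst-case = -9 → I.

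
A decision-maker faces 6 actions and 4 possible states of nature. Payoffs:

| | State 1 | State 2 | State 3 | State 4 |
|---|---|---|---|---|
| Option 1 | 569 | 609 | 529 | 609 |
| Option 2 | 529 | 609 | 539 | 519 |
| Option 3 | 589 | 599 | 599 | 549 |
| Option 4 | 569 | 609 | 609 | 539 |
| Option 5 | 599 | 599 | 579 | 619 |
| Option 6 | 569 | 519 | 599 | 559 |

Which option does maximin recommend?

Option 5

Row minima: Option 1=529, Option 2=519, Option 3=549, Option 4=539, Option 5=579, Option 6=519
Best worst-case = 579 → Option 5.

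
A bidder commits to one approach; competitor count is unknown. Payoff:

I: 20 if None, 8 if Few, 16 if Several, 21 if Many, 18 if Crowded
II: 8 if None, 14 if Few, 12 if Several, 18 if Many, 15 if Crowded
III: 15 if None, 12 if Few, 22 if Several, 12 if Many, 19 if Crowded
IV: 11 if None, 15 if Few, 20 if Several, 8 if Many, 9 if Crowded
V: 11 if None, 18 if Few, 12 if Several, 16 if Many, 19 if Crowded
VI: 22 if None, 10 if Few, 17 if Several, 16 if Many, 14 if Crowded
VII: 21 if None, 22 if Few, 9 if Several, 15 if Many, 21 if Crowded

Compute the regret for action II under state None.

Best payoff under None is 22.
Regret = 22 − 8 = 14.

14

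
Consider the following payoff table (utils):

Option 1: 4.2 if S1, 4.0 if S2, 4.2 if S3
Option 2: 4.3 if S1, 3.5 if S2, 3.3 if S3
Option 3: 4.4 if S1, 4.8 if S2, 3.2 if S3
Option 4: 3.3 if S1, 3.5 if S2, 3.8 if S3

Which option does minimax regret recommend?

Option 1

Column bests: S1=4.4, S2=4.8, S3=4.2.
Option 1 regrets: 0.2, 0.8, 0.0 → max 0.8
Option 2 regrets: 0.1, 1.3, 0.9 → max 1.3
Option 3 regrets: 0.0, 0.0, 1.0 → max 1.0
Option 4 regrets: 1.1, 1.3, 0.4 → max 1.3
Smallest max regret = 0.8 → Option 1.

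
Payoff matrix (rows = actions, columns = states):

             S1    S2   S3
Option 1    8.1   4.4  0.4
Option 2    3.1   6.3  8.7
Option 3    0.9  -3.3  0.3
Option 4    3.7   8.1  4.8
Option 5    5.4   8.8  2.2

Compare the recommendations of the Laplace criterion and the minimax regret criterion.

laplace → Option 2; minimax regret → Option 4 (disagree)

Row averages: Option 1=4.3, Option 2=181/30, Option 3=-0.7, Option 4=83/15, Option 5=82/15
Highest average = 181/30 → Option 2.
Column bests: S1=8.1, S2=8.8, S3=8.7.
Option 1 regrets: 0.0, 4.4, 8.3 → max 8.3
Option 2 regrets: 5.0, 2.5, 0.0 → max 5.0
Option 3 regrets: 7.2, 12.1, 8.4 → max 12.1
Option 4 regrets: 4.4, 0.7, 3.9 → max 4.4
Option 5 regrets: 2.7, 0.0, 6.5 → max 6.5
Smallest max regret = 4.4 → Option 4.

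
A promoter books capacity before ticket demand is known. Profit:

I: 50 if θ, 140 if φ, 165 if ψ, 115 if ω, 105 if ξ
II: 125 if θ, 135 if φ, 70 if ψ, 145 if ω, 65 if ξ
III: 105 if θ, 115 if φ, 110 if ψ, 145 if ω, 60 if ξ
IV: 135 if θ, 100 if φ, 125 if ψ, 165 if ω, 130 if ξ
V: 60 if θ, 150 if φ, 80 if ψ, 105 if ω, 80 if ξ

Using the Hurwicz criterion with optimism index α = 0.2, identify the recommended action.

IV

I: 0.2·165 + 0.8·50 = 73
II: 0.2·145 + 0.8·65 = 81
III: 0.2·145 + 0.8·60 = 77
IV: 0.2·165 + 0.8·100 = 113
V: 0.2·150 + 0.8·60 = 78
Highest Hurwicz score = 113 → IV.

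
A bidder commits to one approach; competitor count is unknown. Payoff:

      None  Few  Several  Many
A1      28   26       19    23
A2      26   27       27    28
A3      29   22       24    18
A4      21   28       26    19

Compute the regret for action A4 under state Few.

0

Best payoff under Few is 28.
Regret = 28 − 28 = 0.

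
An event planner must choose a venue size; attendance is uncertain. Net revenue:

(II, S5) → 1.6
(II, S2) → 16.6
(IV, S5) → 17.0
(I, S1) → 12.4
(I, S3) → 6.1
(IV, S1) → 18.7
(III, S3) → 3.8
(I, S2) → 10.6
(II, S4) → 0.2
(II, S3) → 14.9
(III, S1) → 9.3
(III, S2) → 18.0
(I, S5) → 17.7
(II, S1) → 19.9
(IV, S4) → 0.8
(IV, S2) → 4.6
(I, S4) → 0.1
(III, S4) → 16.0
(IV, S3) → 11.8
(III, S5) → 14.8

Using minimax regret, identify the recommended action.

Column bests: S1=19.9, S2=18.0, S3=14.9, S4=16.0, S5=17.7.
I regrets: 7.5, 7.4, 8.8, 15.9, 0.0 → max 15.9
II regrets: 0.0, 1.4, 0.0, 15.8, 16.1 → max 16.1
III regrets: 10.6, 0.0, 11.1, 0.0, 2.9 → max 11.1
IV regrets: 1.2, 13.4, 3.1, 15.2, 0.7 → max 15.2
Smallest max regret = 11.1 → III.

III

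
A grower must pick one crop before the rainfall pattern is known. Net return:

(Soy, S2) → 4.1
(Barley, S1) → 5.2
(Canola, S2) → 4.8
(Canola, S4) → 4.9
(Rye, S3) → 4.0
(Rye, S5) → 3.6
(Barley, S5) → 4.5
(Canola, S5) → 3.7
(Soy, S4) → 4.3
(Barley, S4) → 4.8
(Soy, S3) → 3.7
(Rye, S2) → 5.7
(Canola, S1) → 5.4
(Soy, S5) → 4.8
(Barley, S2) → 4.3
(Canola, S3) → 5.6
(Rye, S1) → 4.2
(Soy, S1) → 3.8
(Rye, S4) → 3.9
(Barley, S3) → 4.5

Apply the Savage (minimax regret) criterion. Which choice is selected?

Canola

Column bests: S1=5.4, S2=5.7, S3=5.6, S4=4.9, S5=4.8.
Canola regrets: 0.0, 0.9, 0.0, 0.0, 1.1 → max 1.1
Rye regrets: 1.2, 0.0, 1.6, 1.0, 1.2 → max 1.6
Soy regrets: 1.6, 1.6, 1.9, 0.6, 0.0 → max 1.9
Barley regrets: 0.2, 1.4, 1.1, 0.1, 0.3 → max 1.4
Smallest max regret = 1.1 → Canola.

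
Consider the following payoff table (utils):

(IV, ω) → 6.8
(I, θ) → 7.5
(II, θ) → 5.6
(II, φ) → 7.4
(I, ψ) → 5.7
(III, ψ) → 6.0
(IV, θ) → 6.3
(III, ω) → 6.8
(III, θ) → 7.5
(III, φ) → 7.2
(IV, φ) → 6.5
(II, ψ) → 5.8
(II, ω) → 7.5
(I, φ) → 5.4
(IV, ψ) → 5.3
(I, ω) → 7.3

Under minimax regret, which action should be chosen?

Column bests: θ=7.5, φ=7.4, ψ=6.0, ω=7.5.
I regrets: 0.0, 2.0, 0.3, 0.2 → max 2.0
II regrets: 1.9, 0.0, 0.2, 0.0 → max 1.9
III regrets: 0.0, 0.2, 0.0, 0.7 → max 0.7
IV regrets: 1.2, 0.9, 0.7, 0.7 → max 1.2
Smallest max regret = 0.7 → III.

III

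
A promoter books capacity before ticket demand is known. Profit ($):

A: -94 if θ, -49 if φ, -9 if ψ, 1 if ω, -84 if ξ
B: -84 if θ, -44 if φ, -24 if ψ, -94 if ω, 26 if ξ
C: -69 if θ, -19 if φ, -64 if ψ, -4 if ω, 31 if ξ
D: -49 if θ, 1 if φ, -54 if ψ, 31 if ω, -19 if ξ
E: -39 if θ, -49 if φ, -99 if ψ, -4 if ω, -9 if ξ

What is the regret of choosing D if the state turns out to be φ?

Best payoff under φ is 1.
Regret = 1 − 1 = 0.

0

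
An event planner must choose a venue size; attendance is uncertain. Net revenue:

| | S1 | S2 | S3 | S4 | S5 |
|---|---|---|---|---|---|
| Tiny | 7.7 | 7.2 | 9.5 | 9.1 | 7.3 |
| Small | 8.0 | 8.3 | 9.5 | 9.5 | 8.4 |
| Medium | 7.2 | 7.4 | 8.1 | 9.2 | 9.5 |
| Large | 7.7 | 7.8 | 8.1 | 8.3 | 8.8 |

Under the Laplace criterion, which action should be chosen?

Small

Row averages: Tiny=8.16, Small=8.74, Medium=8.28, Large=8.14
Highest average = 8.74 → Small.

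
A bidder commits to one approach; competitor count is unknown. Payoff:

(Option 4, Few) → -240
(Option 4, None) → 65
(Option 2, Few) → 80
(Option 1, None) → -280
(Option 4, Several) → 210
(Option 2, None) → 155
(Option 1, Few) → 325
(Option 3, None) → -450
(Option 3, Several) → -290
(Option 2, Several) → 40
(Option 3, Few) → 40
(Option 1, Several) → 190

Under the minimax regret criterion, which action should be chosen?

Option 2

Column bests: None=155, Few=325, Several=210.
Option 1 regrets: 435, 0, 20 → max 435
Option 2 regrets: 0, 245, 170 → max 245
Option 3 regrets: 605, 285, 500 → max 605
Option 4 regrets: 90, 565, 0 → max 565
Smallest max regret = 245 → Option 2.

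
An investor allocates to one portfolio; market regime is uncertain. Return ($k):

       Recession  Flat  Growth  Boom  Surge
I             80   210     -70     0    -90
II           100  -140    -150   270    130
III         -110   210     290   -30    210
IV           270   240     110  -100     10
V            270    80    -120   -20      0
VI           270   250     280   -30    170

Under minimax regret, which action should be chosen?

Column bests: Recession=270, Flat=250, Growth=290, Boom=270, Surge=210.
I regrets: 190, 40, 360, 270, 300 → max 360
II regrets: 170, 390, 440, 0, 80 → max 440
III regrets: 380, 40, 0, 300, 0 → max 380
IV regrets: 0, 10, 180, 370, 200 → max 370
V regrets: 0, 170, 410, 290, 210 → max 410
VI regrets: 0, 0, 10, 300, 40 → max 300
Smallest max regret = 300 → VI.

VI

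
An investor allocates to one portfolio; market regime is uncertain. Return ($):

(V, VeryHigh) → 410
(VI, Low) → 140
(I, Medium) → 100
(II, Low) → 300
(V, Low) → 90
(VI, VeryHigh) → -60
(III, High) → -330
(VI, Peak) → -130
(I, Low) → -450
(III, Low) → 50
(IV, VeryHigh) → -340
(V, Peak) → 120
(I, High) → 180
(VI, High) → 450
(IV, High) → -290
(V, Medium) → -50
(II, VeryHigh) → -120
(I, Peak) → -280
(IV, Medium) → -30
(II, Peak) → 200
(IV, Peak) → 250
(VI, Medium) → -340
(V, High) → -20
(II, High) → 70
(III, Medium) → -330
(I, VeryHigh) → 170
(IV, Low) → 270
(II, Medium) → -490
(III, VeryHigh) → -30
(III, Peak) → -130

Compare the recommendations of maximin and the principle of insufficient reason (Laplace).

Row minima: I=-450, II=-490, III=-330, IV=-340, V=-50, VI=-340
Best worst-case = -50 → V.
Row averages: I=-56, II=-8, III=-154, IV=-28, V=110, VI=12
Highest average = 110 → V.

maximin → V; laplace → V (agree)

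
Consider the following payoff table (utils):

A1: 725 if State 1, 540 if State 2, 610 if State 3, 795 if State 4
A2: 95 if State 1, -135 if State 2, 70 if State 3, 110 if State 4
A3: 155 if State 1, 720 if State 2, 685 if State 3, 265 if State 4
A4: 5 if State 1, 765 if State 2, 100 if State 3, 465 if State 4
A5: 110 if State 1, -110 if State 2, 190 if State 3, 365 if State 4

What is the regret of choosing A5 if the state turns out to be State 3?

495

Best payoff under State 3 is 685.
Regret = 685 − 190 = 495.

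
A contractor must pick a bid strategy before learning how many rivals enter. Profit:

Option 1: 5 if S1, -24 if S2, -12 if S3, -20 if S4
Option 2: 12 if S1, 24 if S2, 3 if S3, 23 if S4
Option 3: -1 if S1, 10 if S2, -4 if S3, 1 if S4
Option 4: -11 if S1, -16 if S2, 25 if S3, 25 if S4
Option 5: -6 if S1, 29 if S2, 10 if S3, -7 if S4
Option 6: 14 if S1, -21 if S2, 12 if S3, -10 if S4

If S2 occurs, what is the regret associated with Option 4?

45

Best payoff under S2 is 29.
Regret = 29 − (-16) = 45.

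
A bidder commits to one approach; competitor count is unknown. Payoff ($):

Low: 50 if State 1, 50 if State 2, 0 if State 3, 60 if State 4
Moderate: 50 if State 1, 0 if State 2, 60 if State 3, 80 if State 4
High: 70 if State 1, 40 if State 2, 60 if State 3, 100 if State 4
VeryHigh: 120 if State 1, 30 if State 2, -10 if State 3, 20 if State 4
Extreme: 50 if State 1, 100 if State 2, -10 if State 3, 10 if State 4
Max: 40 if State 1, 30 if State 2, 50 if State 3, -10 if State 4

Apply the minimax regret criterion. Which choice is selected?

Column bests: State 1=120, State 2=100, State 3=60, State 4=100.
Low regrets: 70, 50, 60, 40 → max 70
Moderate regrets: 70, 100, 0, 20 → max 100
High regrets: 50, 60, 0, 0 → max 60
VeryHigh regrets: 0, 70, 70, 80 → max 80
Extreme regrets: 70, 0, 70, 90 → max 90
Max regrets: 80, 70, 10, 110 → max 110
Smallest max regret = 60 → High.

High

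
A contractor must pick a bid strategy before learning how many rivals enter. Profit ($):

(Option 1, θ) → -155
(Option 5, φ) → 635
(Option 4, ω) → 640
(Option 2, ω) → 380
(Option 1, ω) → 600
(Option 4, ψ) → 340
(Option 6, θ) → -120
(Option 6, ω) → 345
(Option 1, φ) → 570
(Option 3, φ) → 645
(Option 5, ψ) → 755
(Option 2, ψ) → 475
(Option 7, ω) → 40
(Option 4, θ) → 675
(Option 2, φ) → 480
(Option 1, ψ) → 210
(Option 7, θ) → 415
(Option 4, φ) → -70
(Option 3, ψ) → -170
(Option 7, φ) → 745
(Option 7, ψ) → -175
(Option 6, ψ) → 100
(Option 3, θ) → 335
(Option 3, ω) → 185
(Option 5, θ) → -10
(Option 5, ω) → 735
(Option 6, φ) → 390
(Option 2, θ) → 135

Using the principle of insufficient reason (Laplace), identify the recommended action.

Row averages: Option 1=306.25, Option 2=367.5, Option 3=248.75, Option 4=396.25, Option 5=528.75, Option 6=178.75, Option 7=256.25
Highest average = 528.75 → Option 5.

Option 5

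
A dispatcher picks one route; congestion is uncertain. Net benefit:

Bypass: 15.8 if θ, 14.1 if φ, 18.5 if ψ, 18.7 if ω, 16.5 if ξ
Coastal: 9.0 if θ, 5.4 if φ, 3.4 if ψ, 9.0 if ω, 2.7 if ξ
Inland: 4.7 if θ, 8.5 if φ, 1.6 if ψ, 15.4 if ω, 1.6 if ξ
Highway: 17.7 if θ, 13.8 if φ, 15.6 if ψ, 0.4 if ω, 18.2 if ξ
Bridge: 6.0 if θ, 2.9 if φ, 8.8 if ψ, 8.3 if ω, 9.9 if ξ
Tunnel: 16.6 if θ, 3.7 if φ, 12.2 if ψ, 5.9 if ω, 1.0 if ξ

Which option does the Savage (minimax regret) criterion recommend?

Column bests: θ=17.7, φ=14.1, ψ=18.5, ω=18.7, ξ=18.2.
Bypass regrets: 1.9, 0.0, 0.0, 0.0, 1.7 → max 1.9
Coastal regrets: 8.7, 8.7, 15.1, 9.7, 15.5 → max 15.5
Inland regrets: 13.0, 5.6, 16.9, 3.3, 16.6 → max 16.9
Highway regrets: 0.0, 0.3, 2.9, 18.3, 0.0 → max 18.3
Bridge regrets: 11.7, 11.2, 9.7, 10.4, 8.3 → max 11.7
Tunnel regrets: 1.1, 10.4, 6.3, 12.8, 17.2 → max 17.2
Smallest max regret = 1.9 → Bypass.

Bypass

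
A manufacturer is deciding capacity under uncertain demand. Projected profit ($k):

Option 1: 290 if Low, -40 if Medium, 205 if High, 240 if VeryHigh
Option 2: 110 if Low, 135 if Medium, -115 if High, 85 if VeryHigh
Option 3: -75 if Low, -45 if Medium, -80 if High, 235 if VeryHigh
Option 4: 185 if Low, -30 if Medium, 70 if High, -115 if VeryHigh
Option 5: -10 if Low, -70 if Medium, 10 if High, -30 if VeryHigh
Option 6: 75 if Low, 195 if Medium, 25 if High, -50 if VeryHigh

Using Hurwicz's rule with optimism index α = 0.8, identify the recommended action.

Option 1: 0.8·290 + 0.2·(-40) = 224
Option 2: 0.8·135 + 0.2·(-115) = 85
Option 3: 0.8·235 + 0.2·(-80) = 172
Option 4: 0.8·185 + 0.2·(-115) = 125
Option 5: 0.8·10 + 0.2·(-70) = -6
Option 6: 0.8·195 + 0.2·(-50) = 146
Highest Hurwicz score = 224 → Option 1.

Option 1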